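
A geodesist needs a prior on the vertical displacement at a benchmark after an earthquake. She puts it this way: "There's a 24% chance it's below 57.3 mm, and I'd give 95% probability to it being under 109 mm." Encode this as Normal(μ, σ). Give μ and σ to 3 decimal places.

μ = 72.831, σ = 21.989

The p-quantile of Normal(μ,σ) is μ + z_p·σ, with z_{0.24} = -0.7063 and z_{0.95} = 1.645.
Eliminate σ: μ = (z₂·x₁ − z₁·x₂)/(z₂ − z₁) = (1.645·57.3 − (-0.7063)·109)/2.351 = 72.831.
Then σ = (x₂ − x₁)/(z₂ − z₁) = (109 − 57.3)/2.351 = 21.989.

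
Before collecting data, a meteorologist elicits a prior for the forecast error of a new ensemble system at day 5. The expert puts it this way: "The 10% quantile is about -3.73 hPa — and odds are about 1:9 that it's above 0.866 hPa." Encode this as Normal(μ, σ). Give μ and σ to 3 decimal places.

For Normal(μ,σ), the p-quantile is μ + z_p·σ. Here z_{0.1} = -1.282, z_{0.9} = 1.282.
So -3.73 = μ − 1.282σ and 0.866 = μ + 1.282σ.
Subtracting: σ = (0.866 − -3.73)/(1.282 − (-1.282)) = 1.793.
Then μ = -3.73 − (-1.282)·1.793 = -1.432.

μ = -1.432, σ = 1.793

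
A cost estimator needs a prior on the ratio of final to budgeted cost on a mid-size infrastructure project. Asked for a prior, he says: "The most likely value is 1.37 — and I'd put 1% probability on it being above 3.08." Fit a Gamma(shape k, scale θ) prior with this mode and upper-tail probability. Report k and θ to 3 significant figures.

k ≈ 8.31, θ ≈ 0.187

Gamma(k,θ) with k>1 has mode (k−1)θ, so θ = 1.37/(k−1).
Need P(X < 3.08) = 0.99 with θ tied to k this way. Start at k = 2, θ = 1.37: P(X<3.08) ≈ 0.657.
Too low — raise k to concentrate. Iterating converges to k ≈ 8.31.
Then θ = 1.37/(8.31−1) ≈ 0.187.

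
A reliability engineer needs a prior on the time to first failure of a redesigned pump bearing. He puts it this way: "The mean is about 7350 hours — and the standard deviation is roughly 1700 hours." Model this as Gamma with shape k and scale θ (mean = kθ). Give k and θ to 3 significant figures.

For Gamma(k, scale θ): mean = kθ, variance = kθ², so CV = 1/√k.
CV = SD/mean = 1700/7350 = 0.2313, hence k = 1/CV² = 18.7.
Then θ = mean/k = 7350/18.7 = 393.

k ≈ 18.7, θ ≈ 393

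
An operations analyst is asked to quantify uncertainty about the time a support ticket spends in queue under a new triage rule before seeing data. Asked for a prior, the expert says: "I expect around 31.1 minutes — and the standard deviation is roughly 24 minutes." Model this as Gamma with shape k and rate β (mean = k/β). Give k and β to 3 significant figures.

k ≈ 1.68, β ≈ 0.054

For Gamma(k, rate β): mean = k/β, variance = k/β², so CV = 1/√k.
CV = SD/mean = 24/31.1 = 0.7717, hence k = 1/CV² = 1.68.
Then β = k/mean = 1.68/31.1 = 0.054.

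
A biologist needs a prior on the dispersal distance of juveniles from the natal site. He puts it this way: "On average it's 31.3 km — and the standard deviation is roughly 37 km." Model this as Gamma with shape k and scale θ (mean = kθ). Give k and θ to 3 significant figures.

For Gamma(k, scale θ): mean = kθ, variance = kθ², so CV = 1/√k.
CV = SD/mean = 37/31.3 = 1.182, hence k = 1/CV² = 0.716.
Then θ = mean/k = 31.3/0.716 = 43.7.

k ≈ 0.716, θ ≈ 43.7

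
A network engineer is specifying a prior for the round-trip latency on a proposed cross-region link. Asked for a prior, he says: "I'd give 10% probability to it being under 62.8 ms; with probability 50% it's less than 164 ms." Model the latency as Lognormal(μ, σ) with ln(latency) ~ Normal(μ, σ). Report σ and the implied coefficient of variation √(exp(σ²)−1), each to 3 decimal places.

If T ~ Lognormal(μ,σ) then ln T ~ Normal(μ,σ), so the p-quantile of ln T is μ + z_p·σ.
ln(62.8) = 4.14 and ln(164) = 5.1; z_{0.1} = -1.282, z_{0.5} = 0.
σ = (5.1 − 4.14)/(0 − (-1.282)) = 0.749.
μ = 4.14 − (-1.282)·0.749 = 5.100.
CV = √(exp(σ²)−1) = √(exp(0.5610)−1) = 0.867.

σ ≈ 0.749, CV ≈ 0.867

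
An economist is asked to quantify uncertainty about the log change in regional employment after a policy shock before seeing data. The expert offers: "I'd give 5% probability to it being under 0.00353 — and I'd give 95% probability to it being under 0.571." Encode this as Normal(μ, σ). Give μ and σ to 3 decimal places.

μ = 0.287, σ = 0.172

For Normal(μ,σ), the p-quantile is μ + z_p·σ. Here z_{0.05} = -1.645, z_{0.95} = 1.645.
So 0.00353 = μ − 1.645σ and 0.571 = μ + 1.645σ.
Subtracting: σ = (0.571 − 0.00353)/(1.645 − (-1.645)) = 0.172.
Then μ = 0.00353 − (-1.645)·0.172 = 0.287.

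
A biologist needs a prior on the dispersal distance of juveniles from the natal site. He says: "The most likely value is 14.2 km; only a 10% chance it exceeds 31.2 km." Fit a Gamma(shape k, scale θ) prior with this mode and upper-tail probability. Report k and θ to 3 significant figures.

k ≈ 4.1, θ ≈ 4.58

Gamma(k,θ) with k>1 has mode (k−1)θ, so θ = 14.2/(k−1).
Need P(X < 31.2) = 0.9 with θ tied to k this way. Start at k = 2, θ = 14.2: P(X<31.2) ≈ 0.645.
Too low — raise k to concentrate. Iterating converges to k ≈ 4.1.
Then θ = 14.2/(4.1−1) ≈ 4.58.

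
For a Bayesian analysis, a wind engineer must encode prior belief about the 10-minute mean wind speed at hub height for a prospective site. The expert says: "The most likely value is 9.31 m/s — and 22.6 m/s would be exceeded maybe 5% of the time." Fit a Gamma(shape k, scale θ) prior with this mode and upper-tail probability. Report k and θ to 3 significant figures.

k ≈ 4.46, θ ≈ 2.69

Gamma(k,θ) with k>1 has mode (k−1)θ, so θ = 9.31/(k−1).
Need P(X < 22.6) = 0.95 with θ tied to k this way. Start at k = 2, θ = 9.31: P(X<22.6) ≈ 0.697.
Too low — raise k to concentrate. Iterating converges to k ≈ 4.46.
Then θ = 9.31/(4.46−1) ≈ 2.69.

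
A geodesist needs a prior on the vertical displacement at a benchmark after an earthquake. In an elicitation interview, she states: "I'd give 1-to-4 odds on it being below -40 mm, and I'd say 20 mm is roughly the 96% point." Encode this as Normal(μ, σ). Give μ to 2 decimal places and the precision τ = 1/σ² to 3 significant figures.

The p-quantile of Normal(μ,σ) is μ + z_p·σ, with z_{0.2} = -0.8416 and z_{0.96} = 1.751.
Eliminate σ: μ = (z₂·x₁ − z₁·x₂)/(z₂ − z₁) = (1.751·-40 − (-0.8416)·20)/2.592 = -20.52.
Then σ = (x₂ − x₁)/(z₂ − z₁) = (20 − -40)/2.592 = 23.15.
Precision τ = 1/σ² = 1/23.15² = 0.00187.

μ = -20.52, τ = 0.00187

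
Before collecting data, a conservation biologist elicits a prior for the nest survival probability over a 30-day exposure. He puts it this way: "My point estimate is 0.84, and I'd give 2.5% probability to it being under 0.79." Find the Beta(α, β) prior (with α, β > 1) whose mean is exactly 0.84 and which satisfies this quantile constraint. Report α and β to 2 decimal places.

With mean 0.84 fixed, write α = 0.84s, β = 0.16s where s = α+β.
Need P(θ < 0.79) = 0.025 under Beta(0.84s, 0.16s). Normal approximation: (q−m)/√(m(1−m)/s) ≈ z_{0.025} = -1.96, so s ≈ 0.84·0.16·(-1.96)²/(0.79−0.84)² = 206.5.
At s = 206.5: P(θ<0.79) ≈ 0.031. Adjusting to match 0.025 gives s ≈ 229.73.
So α = 0.84·229.73 ≈ 192.97, β = 0.16·229.73 ≈ 36.76.

α ≈ 192.97, β ≈ 36.76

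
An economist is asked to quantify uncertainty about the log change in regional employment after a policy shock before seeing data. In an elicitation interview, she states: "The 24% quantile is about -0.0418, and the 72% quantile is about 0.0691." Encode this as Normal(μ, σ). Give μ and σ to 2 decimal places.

μ = 0.02, σ = 0.09

The p-quantile of Normal(μ,σ) is μ + z_p·σ, with z_{0.24} = -0.7063 and z_{0.72} = 0.5828.
Eliminate σ: μ = (z₂·x₁ − z₁·x₂)/(z₂ − z₁) = (0.5828·-0.0418 − (-0.7063)·0.0691)/1.289 = 0.02.
Then σ = (x₂ − x₁)/(z₂ − z₁) = (0.0691 − -0.0418)/1.289 = 0.09.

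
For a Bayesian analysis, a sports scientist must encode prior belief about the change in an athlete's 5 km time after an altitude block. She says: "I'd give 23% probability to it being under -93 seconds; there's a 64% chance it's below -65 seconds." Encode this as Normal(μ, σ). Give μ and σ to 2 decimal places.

The p-quantile of Normal(μ,σ) is μ + z_p·σ, with z_{0.23} = -0.7388 and z_{0.64} = 0.3585.
Eliminate σ: μ = (z₂·x₁ − z₁·x₂)/(z₂ − z₁) = (0.3585·-93 − (-0.7388)·-65)/1.097 = -74.15.
Then σ = (x₂ − x₁)/(z₂ − z₁) = (-65 − -93)/1.097 = 25.52.

μ = -74.15, σ = 25.52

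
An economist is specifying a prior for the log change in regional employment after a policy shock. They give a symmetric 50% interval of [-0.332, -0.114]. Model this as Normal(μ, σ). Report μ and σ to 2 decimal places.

μ = -0.22, σ = 0.16

A symmetric 50% interval runs μ ± z·σ with z = 0.6745.
Half-width = 0.109, so σ = 0.109/0.6745 = 0.16.
μ is the interval midpoint, -0.22.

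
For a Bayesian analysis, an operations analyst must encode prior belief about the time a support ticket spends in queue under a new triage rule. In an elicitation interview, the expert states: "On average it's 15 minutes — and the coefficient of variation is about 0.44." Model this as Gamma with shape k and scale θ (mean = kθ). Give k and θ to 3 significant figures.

For Gamma(k, scale θ): mean = kθ, variance = kθ², so CV = 1/√k.
CV = 0.44, hence k = 1/CV² = 5.17.
Then θ = mean/k = 15/5.17 = 2.9.

k ≈ 5.17, θ ≈ 2.9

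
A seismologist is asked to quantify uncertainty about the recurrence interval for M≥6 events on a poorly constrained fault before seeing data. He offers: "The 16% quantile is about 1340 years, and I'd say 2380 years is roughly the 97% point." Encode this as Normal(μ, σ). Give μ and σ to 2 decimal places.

The p-quantile of Normal(μ,σ) is μ + z_p·σ, with z_{0.16} = -0.9945 and z_{0.97} = 1.881.
Eliminate σ: μ = (z₂·x₁ − z₁·x₂)/(z₂ − z₁) = (1.881·1340 − (-0.9945)·2380)/2.875 = 1699.70.
Then σ = (x₂ − x₁)/(z₂ − z₁) = (2380 − 1340)/2.875 = 361.71.

μ = 1699.70, σ = 361.71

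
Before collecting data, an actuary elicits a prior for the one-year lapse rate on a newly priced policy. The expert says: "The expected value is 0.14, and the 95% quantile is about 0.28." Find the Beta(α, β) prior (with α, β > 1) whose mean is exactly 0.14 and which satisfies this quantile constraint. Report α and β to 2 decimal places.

With mean 0.14 fixed, write α = 0.14s, β = 0.86s where s = α+β.
Need P(θ < 0.28) = 0.95 under Beta(0.14s, 0.86s). Normal approximation: (q−m)/√(m(1−m)/s) ≈ z_{0.95} = 1.64, so s ≈ 0.14·0.86·(1.64)²/(0.28−0.14)² = 16.6.
At s = 16.6: P(θ<0.28) ≈ 0.934. Adjusting to match 0.95 gives s ≈ 20.67.
So α = 0.14·20.67 ≈ 2.89, β = 0.86·20.67 ≈ 17.77.

α ≈ 2.89, β ≈ 17.77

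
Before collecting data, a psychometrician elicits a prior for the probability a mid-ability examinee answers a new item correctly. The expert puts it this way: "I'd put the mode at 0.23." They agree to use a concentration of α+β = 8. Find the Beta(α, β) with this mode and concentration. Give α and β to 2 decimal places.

For α,β > 1 the Beta mode is (α−1)/(α+β−2). With α+β = 8, the mode is (α−1)/6.
Set (α−1)/6 = 0.23 → α = 1 + 0.23·6 = 2.38.
β = 8 − α = 5.62.

α = 2.38, β = 5.62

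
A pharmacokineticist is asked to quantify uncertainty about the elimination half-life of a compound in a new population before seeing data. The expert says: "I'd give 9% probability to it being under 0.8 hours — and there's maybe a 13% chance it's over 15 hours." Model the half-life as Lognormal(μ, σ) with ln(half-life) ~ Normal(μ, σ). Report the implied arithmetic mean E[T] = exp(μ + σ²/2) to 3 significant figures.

If T ~ Lognormal(μ,σ) then ln T ~ Normal(μ,σ), so the p-quantile of ln T is μ + z_p·σ.
ln(0.8) = -0.2231 and ln(15) = 2.708; z_{0.09} = -1.341, z_{0.87} = 1.126.
σ = (2.708 − -0.2231)/(1.126 − (-1.341)) = 1.188.
μ = -0.2231 − (-1.341)·1.188 = 1.370.
E[T] = exp(μ + σ²/2) = exp(1.370 + 0.7058) = 7.97 hours.

E[T] ≈ 7.97 hours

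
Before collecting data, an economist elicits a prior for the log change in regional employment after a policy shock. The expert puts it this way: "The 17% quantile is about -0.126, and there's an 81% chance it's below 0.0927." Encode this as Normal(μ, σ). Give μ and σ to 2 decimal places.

μ = -0.01, σ = 0.12

For Normal(μ,σ), the p-quantile is μ + z_p·σ. Here z_{0.17} = -0.9542, z_{0.81} = 0.8779.
So -0.126 = μ − 0.9542σ and 0.0927 = μ + 0.8779σ.
Subtracting: σ = (0.0927 − -0.126)/(0.8779 − (-0.9542)) = 0.12.
Then μ = -0.126 − (-0.9542)·0.12 = -0.01.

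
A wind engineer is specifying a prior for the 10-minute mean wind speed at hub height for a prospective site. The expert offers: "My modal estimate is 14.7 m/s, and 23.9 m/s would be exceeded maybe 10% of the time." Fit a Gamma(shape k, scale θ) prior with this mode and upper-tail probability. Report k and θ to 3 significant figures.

k ≈ 8.97, θ ≈ 1.84

Gamma(k,θ) with k>1 has mode (k−1)θ, so θ = 14.7/(k−1).
Need P(X < 23.9) = 0.9 with θ tied to k this way. Start at k = 2, θ = 14.7: P(X<23.9) ≈ 0.483.
Too low — raise k to concentrate. Iterating converges to k ≈ 8.97.
Then θ = 14.7/(8.97−1) ≈ 1.84.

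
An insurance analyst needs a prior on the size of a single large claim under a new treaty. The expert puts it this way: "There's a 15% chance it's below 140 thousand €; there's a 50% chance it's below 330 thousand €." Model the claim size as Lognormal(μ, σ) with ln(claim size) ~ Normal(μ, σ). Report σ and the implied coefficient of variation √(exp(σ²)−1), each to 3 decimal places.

σ ≈ 0.827, CV ≈ 0.991

If T ~ Lognormal(μ,σ) then ln T ~ Normal(μ,σ), so the p-quantile of ln T is μ + z_p·σ.
ln(140) = 4.942 and ln(330) = 5.799; z_{0.15} = -1.036, z_{0.5} = 0.
σ = (5.799 − 4.942)/(0 − (-1.036)) = 0.827.
μ = 4.942 − (-1.036)·0.827 = 5.799.
CV = √(exp(σ²)−1) = √(exp(0.6844)−1) = 0.991.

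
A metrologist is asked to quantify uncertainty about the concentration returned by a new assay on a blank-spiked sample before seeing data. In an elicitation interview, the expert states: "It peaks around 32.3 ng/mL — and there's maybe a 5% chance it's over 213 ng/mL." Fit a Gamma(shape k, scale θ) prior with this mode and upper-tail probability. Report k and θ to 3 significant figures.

Gamma(k,θ) with k>1 has mode (k−1)θ, so θ = 32.3/(k−1).
Need P(X < 213) = 0.95 with θ tied to k this way. Start at k = 2, θ = 32.3: P(X<213) ≈ 0.990.
Too high — lower k to spread out. Iterating converges to k ≈ 1.63.
Then θ = 32.3/(1.63−1) ≈ 51.7.

k ≈ 1.63, θ ≈ 51.7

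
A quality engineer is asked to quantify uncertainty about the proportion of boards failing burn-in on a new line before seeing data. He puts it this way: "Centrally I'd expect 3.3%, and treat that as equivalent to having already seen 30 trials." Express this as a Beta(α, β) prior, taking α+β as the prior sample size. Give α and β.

Under the effective-sample-size interpretation, Beta(α, β) has prior mean α/(α+β) and prior sample size α+β.
So α+β = 30 and α/(α+β) = 0.033, giving α = 0.033·30 = 0.99 and β = 30 − 0.99 = 29.01.

α = 0.99, β = 29.01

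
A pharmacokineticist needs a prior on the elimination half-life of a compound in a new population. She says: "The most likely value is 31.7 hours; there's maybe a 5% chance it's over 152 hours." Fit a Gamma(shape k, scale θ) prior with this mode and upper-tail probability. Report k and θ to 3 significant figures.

k ≈ 1.98, θ ≈ 32.2

Gamma(k,θ) with k>1 has mode (k−1)θ, so θ = 31.7/(k−1).
Need P(X < 152) = 0.95 with θ tied to k this way. Start at k = 2, θ = 31.7: P(X<152) ≈ 0.952.
Too high — lower k to spread out. Iterating converges to k ≈ 1.98.
Then θ = 31.7/(1.98−1) ≈ 32.2.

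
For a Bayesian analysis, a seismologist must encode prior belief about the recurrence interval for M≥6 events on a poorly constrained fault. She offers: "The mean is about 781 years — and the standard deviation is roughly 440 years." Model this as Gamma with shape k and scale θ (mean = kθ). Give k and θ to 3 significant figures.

For Gamma(k, scale θ): mean = kθ, variance = kθ², so CV = 1/√k.
CV = SD/mean = 440/781 = 0.5634, hence k = 1/CV² = 3.15.
Then θ = mean/k = 781/3.15 = 248.

k ≈ 3.15, θ ≈ 248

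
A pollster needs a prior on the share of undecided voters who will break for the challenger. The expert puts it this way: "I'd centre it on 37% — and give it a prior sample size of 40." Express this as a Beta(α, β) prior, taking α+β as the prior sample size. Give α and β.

α = 14.8, β = 25.2

Under the effective-sample-size interpretation, Beta(α, β) has prior mean α/(α+β) and prior sample size α+β.
So α+β = 40 and α/(α+β) = 0.37, giving α = 0.37·40 = 14.8 and β = 40 − 14.8 = 25.2.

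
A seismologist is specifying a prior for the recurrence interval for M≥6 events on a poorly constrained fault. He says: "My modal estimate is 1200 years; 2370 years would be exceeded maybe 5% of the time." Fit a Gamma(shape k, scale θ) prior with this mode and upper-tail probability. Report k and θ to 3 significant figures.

Gamma(k,θ) with k>1 has mode (k−1)θ, so θ = 1200/(k−1).
Need P(X < 2370) = 0.95 with θ tied to k this way. Start at k = 2, θ = 1200: P(X<2370) ≈ 0.587.
Too low — raise k to concentrate. Iterating converges to k ≈ 6.99.
Then θ = 1200/(6.99−1) ≈ 200.

k ≈ 6.99, θ ≈ 200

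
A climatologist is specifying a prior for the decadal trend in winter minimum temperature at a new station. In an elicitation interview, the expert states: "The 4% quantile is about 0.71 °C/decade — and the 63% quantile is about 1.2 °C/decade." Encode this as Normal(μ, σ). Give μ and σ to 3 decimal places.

μ = 1.122, σ = 0.235

The p-quantile of Normal(μ,σ) is μ + z_p·σ, with z_{0.04} = -1.751 and z_{0.63} = 0.3319.
Eliminate σ: μ = (z₂·x₁ − z₁·x₂)/(z₂ − z₁) = (0.3319·0.71 − (-1.751)·1.2)/2.083 = 1.122.
Then σ = (x₂ − x₁)/(z₂ − z₁) = (1.2 − 0.71)/2.083 = 0.235.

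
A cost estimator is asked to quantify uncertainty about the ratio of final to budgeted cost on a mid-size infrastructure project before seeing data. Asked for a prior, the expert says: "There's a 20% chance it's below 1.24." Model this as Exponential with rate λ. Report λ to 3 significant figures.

P(T < 1.24) = 1 − e^(−λ·1.24) = 0.2, so λ = −ln(1−0.2)/1.24 = −ln(0.8)/1.24 = 0.18.

λ ≈ 0.18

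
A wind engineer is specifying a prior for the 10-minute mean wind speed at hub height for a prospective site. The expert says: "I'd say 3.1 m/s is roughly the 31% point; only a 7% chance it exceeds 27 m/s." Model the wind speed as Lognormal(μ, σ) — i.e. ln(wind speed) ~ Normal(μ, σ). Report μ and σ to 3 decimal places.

μ ≈ 1.676, σ ≈ 1.098

If T ~ Lognormal(μ,σ) then ln T ~ Normal(μ,σ), so the p-quantile of ln T is μ + z_p·σ.
ln(3.1) = 1.131 and ln(27) = 3.296; z_{0.31} = -0.4959, z_{0.93} = 1.476.
σ = (3.296 − 1.131)/(1.476 − (-0.4959)) = 1.098.
μ = 1.131 − (-0.4959)·1.098 = 1.676.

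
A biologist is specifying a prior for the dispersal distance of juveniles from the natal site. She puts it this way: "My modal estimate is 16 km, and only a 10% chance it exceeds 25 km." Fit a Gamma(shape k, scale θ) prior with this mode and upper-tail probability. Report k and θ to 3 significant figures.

k ≈ 10.4, θ ≈ 1.7

Gamma(k,θ) with k>1 has mode (k−1)θ, so θ = 16/(k−1).
Need P(X < 25) = 0.9 with θ tied to k this way. Start at k = 2, θ = 16: P(X<25) ≈ 0.463.
Too low — raise k to concentrate. Iterating converges to k ≈ 10.4.
Then θ = 16/(10.4−1) ≈ 1.7.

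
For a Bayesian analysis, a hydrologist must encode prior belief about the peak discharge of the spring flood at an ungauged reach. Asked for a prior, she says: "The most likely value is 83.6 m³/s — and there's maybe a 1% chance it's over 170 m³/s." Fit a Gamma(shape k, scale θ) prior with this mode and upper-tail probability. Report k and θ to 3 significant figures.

Gamma(k,θ) with k>1 has mode (k−1)θ, so θ = 83.6/(k−1).
Need P(X < 170) = 0.99 with θ tied to k this way. Start at k = 2, θ = 83.6: P(X<170) ≈ 0.603.
Too low — raise k to concentrate. Iterating converges to k ≈ 10.7.
Then θ = 83.6/(10.7−1) ≈ 8.6.

k ≈ 10.7, θ ≈ 8.6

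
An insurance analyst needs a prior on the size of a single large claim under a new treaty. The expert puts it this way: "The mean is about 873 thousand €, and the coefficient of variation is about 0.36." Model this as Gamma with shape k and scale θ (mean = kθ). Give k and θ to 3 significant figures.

For Gamma(k, scale θ): mean = kθ, variance = kθ², so CV = 1/√k.
CV = 0.36, hence k = 1/CV² = 7.72.
Then θ = mean/k = 873/7.72 = 113.

k ≈ 7.72, θ ≈ 113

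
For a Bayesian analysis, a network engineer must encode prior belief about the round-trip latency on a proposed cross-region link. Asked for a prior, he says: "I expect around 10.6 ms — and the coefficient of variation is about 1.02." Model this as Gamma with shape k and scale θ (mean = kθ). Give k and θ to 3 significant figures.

For Gamma(k, scale θ): mean = kθ, variance = kθ², so CV = 1/√k.
CV = 1.02, hence k = 1/CV² = 0.961.
Then θ = mean/k = 10.6/0.961 = 11.

k ≈ 0.961, θ ≈ 11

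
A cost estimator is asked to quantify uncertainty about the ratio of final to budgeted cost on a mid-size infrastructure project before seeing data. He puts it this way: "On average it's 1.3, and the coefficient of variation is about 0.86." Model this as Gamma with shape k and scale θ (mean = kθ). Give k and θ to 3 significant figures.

k ≈ 1.35, θ ≈ 0.961

For Gamma(k, scale θ): mean = kθ, variance = kθ², so CV = 1/√k.
CV = 0.86, hence k = 1/CV² = 1.35.
Then θ = mean/k = 1.3/1.35 = 0.961.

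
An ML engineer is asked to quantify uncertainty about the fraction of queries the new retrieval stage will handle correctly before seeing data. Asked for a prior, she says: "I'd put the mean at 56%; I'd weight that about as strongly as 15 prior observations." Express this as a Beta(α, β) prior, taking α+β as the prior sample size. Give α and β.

Under the effective-sample-size interpretation, Beta(α, β) has prior mean α/(α+β) and prior sample size α+β.
So α+β = 15 and α/(α+β) = 0.56, giving α = 0.56·15 = 8.4 and β = 15 − 8.4 = 6.6.

α = 8.4, β = 6.6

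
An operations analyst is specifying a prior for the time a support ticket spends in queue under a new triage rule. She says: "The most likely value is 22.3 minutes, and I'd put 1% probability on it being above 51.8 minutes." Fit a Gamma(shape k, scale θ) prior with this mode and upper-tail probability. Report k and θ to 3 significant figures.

k ≈ 7.71, θ ≈ 3.32

Gamma(k,θ) with k>1 has mode (k−1)θ, so θ = 22.3/(k−1).
Need P(X < 51.8) = 0.99 with θ tied to k this way. Start at k = 2, θ = 22.3: P(X<51.8) ≈ 0.674.
Too low — raise k to concentrate. Iterating converges to k ≈ 7.71.
Then θ = 22.3/(7.71−1) ≈ 3.32.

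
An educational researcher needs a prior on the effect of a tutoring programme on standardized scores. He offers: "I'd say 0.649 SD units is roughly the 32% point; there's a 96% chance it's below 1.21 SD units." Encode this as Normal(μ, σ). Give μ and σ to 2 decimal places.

μ = 0.77, σ = 0.25

The p-quantile of Normal(μ,σ) is μ + z_p·σ, with z_{0.32} = -0.4677 and z_{0.96} = 1.751.
Eliminate σ: μ = (z₂·x₁ − z₁·x₂)/(z₂ − z₁) = (1.751·0.649 − (-0.4677)·1.21)/2.218 = 0.77.
Then σ = (x₂ − x₁)/(z₂ − z₁) = (1.21 − 0.649)/2.218 = 0.25.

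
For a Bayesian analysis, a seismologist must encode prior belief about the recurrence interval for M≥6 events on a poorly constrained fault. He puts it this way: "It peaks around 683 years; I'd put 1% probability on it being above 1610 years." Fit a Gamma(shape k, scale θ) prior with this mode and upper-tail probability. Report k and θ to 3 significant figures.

Gamma(k,θ) with k>1 has mode (k−1)θ, so θ = 683/(k−1).
Need P(X < 1610) = 0.99 with θ tied to k this way. Start at k = 2, θ = 683: P(X<1610) ≈ 0.682.
Too low — raise k to concentrate. Iterating converges to k ≈ 7.46.
Then θ = 683/(7.46−1) ≈ 106.

k ≈ 7.46, θ ≈ 106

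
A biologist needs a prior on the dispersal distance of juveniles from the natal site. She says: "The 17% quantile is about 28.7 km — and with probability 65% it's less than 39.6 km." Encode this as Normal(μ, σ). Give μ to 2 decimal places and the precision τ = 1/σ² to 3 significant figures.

μ = 36.46, τ = 0.0151

The p-quantile of Normal(μ,σ) is μ + z_p·σ, with z_{0.17} = -0.9542 and z_{0.65} = 0.3853.
Eliminate σ: μ = (z₂·x₁ − z₁·x₂)/(z₂ − z₁) = (0.3853·28.7 − (-0.9542)·39.6)/1.339 = 36.46.
Then σ = (x₂ − x₁)/(z₂ − z₁) = (39.6 − 28.7)/1.339 = 8.14.
Precision τ = 1/σ² = 1/8.137² = 0.0151.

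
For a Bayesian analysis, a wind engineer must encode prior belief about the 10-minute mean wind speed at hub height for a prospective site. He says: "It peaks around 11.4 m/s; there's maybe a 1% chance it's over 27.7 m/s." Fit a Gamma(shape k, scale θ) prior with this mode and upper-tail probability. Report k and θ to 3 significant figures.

k ≈ 6.99, θ ≈ 1.9

Gamma(k,θ) with k>1 has mode (k−1)θ, so θ = 11.4/(k−1).
Need P(X < 27.7) = 0.99 with θ tied to k this way. Start at k = 2, θ = 11.4: P(X<27.7) ≈ 0.698.
Too low — raise k to concentrate. Iterating converges to k ≈ 6.99.
Then θ = 11.4/(6.99−1) ≈ 1.9.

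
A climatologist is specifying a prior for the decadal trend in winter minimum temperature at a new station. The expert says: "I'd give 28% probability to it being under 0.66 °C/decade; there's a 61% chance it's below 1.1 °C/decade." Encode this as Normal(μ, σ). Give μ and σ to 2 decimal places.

μ = 0.96, σ = 0.51

For Normal(μ,σ), the p-quantile is μ + z_p·σ. Here z_{0.28} = -0.5828, z_{0.61} = 0.2793.
So 0.66 = μ − 0.5828σ and 1.1 = μ + 0.2793σ.
Subtracting: σ = (1.1 − 0.66)/(0.2793 − (-0.5828)) = 0.51.
Then μ = 0.66 − (-0.5828)·0.51 = 0.96.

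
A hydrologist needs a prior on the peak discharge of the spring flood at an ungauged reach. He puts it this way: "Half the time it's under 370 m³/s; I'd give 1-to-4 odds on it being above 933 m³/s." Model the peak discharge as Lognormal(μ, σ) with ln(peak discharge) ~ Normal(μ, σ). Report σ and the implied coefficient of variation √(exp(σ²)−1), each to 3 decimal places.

σ ≈ 1.099, CV ≈ 1.532

If T ~ Lognormal(μ,σ) then ln T ~ Normal(μ,σ), so the p-quantile of ln T is μ + z_p·σ.
ln(370) = 5.914 and ln(933) = 6.838; z_{0.5} = 0, z_{0.8} = 0.8416.
σ = (6.838 − 5.914)/(0.8416 − (0)) = 1.099.
μ = 5.914 − (0)·1.099 = 5.914.
CV = √(exp(σ²)−1) = √(exp(1.2077)−1) = 1.532.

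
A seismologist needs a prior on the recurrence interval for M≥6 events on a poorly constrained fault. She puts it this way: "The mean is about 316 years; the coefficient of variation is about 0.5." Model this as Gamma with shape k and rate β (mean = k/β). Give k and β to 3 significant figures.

For Gamma(k, rate β): mean = k/β, variance = k/β², so CV = 1/√k.
CV = 0.5, hence k = 1/CV² = 4.
Then β = k/mean = 4/316 = 0.0127.

k ≈ 4, β ≈ 0.0127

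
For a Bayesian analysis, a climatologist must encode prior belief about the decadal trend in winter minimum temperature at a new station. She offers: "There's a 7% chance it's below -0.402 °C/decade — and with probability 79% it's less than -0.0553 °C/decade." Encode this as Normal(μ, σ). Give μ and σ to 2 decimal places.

μ = -0.18, σ = 0.15

For Normal(μ,σ), the p-quantile is μ + z_p·σ. Here z_{0.07} = -1.476, z_{0.79} = 0.8064.
So -0.402 = μ − 1.476σ and -0.0553 = μ + 0.8064σ.
Subtracting: σ = (-0.0553 − -0.402)/(0.8064 − (-1.476)) = 0.15.
Then μ = -0.402 − (-1.476)·0.15 = -0.18.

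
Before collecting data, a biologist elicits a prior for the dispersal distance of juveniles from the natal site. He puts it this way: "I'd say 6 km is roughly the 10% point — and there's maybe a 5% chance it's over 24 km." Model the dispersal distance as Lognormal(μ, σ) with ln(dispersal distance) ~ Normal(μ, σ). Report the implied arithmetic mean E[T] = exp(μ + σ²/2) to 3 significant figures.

If T ~ Lognormal(μ,σ) then ln T ~ Normal(μ,σ), so the p-quantile of ln T is μ + z_p·σ.
ln(6) = 1.792 and ln(24) = 3.178; z_{0.1} = -1.282, z_{0.95} = 1.645.
σ = (3.178 − 1.792)/(1.645 − (-1.282)) = 0.474.
μ = 1.792 − (-1.282)·0.474 = 2.399.
E[T] = exp(μ + σ²/2) = exp(2.399 + 0.1122) = 12.3 km.

E[T] ≈ 12.3 km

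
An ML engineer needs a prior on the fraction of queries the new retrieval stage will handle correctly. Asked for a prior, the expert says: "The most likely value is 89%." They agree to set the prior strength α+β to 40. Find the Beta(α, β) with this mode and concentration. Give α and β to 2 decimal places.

For α,β > 1 the Beta mode is (α−1)/(α+β−2). With α+β = 40, the mode is (α−1)/38.
Set (α−1)/38 = 0.89 → α = 1 + 0.89·38 = 34.82.
β = 40 − α = 5.18.

α = 34.82, β = 5.18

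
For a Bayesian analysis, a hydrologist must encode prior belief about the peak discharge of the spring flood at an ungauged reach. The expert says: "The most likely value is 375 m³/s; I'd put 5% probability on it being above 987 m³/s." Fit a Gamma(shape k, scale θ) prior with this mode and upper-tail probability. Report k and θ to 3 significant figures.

Gamma(k,θ) with k>1 has mode (k−1)θ, so θ = 375/(k−1).
Need P(X < 987) = 0.95 with θ tied to k this way. Start at k = 2, θ = 375: P(X<987) ≈ 0.739.
Too low — raise k to concentrate. Iterating converges to k ≈ 3.88.
Then θ = 375/(3.88−1) ≈ 130.

k ≈ 3.88, θ ≈ 130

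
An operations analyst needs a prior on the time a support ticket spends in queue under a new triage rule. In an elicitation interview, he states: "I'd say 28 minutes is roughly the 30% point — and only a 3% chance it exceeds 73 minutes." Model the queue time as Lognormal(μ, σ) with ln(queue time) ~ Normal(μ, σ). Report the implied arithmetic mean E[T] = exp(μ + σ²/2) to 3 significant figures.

If T ~ Lognormal(μ,σ) then ln T ~ Normal(μ,σ), so the p-quantile of ln T is μ + z_p·σ.
ln(28) = 3.332 and ln(73) = 4.29; z_{0.3} = -0.5244, z_{0.97} = 1.881.
σ = (4.29 − 3.332)/(1.881 − (-0.5244)) = 0.398.
μ = 3.332 − (-0.5244)·0.398 = 3.541.
E[T] = exp(μ + σ²/2) = exp(3.541 + 0.0794) = 37.4 minutes.

E[T] ≈ 37.4 minutes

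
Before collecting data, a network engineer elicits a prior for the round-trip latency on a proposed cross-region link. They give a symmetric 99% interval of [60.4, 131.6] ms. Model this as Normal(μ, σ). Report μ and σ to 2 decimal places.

A symmetric 99% interval runs μ ± z·σ with z = 2.576.
Half-width = 35.6, so σ = 35.6/2.576 = 13.82.
μ is the interval midpoint, 96.00.

μ = 96.00, σ = 13.82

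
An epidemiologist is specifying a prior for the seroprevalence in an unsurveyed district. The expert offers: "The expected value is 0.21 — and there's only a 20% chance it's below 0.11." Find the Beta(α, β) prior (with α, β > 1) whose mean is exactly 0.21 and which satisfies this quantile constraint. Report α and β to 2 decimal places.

With mean 0.21 fixed, write α = 0.21s, β = 0.79s where s = α+β.
Need P(θ < 0.11) = 0.2 under Beta(0.21s, 0.79s). Normal approximation: (q−m)/√(m(1−m)/s) ≈ z_{0.2} = -0.842, so s ≈ 0.21·0.79·(-0.842)²/(0.11−0.21)² = 11.8.
At s = 11.8: P(θ<0.11) ≈ 0.205. Adjusting to match 0.2 gives s ≈ 12.09.
So α = 0.21·12.09 ≈ 2.54, β = 0.79·12.09 ≈ 9.55.

α ≈ 2.54, β ≈ 9.55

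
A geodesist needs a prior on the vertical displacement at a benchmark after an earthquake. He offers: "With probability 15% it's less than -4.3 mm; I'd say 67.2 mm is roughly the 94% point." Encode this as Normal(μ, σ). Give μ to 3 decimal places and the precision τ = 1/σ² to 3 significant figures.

μ = 24.299, τ = 0.00131

The p-quantile of Normal(μ,σ) is μ + z_p·σ, with z_{0.15} = -1.036 and z_{0.94} = 1.555.
Eliminate σ: μ = (z₂·x₁ − z₁·x₂)/(z₂ − z₁) = (1.555·-4.3 − (-1.036)·67.2)/2.591 = 24.299.
Then σ = (x₂ − x₁)/(z₂ − z₁) = (67.2 − -4.3)/2.591 = 27.593.
Precision τ = 1/σ² = 1/27.59² = 0.00131.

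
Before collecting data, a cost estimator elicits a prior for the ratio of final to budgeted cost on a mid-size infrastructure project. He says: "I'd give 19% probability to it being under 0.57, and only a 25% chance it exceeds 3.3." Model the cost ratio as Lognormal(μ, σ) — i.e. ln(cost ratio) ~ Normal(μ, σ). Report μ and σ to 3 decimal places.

μ ≈ 0.431, σ ≈ 1.131

If T ~ Lognormal(μ,σ) then ln T ~ Normal(μ,σ), so the p-quantile of ln T is μ + z_p·σ.
ln(0.57) = -0.5621 and ln(3.3) = 1.194; z_{0.19} = -0.8779, z_{0.75} = 0.6745.
σ = (1.194 − -0.5621)/(0.6745 − (-0.8779)) = 1.131.
μ = -0.5621 − (-0.8779)·1.131 = 0.431.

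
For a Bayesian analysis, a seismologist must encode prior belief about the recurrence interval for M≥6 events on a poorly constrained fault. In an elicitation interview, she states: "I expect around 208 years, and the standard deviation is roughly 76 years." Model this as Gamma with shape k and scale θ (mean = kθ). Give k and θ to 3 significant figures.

k ≈ 7.49, θ ≈ 27.8

For Gamma(k, scale θ): mean = kθ, variance = kθ², so CV = 1/√k.
CV = SD/mean = 76/208 = 0.3654, hence k = 1/CV² = 7.49.
Then θ = mean/k = 208/7.49 = 27.8.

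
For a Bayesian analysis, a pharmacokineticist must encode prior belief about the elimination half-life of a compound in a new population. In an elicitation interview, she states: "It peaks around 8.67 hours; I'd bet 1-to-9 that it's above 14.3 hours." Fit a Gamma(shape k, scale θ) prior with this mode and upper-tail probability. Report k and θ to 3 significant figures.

Gamma(k,θ) with k>1 has mode (k−1)θ, so θ = 8.67/(k−1).
Need P(X < 14.3) = 0.9 with θ tied to k this way. Start at k = 2, θ = 8.67: P(X<14.3) ≈ 0.491.
Too low — raise k to concentrate. Iterating converges to k ≈ 8.53.
Then θ = 8.67/(8.53−1) ≈ 1.15.

k ≈ 8.53, θ ≈ 1.15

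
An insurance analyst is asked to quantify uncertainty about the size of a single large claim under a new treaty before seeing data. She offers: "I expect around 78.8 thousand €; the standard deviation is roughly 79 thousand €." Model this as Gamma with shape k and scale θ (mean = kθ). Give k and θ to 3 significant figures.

k ≈ 0.995, θ ≈ 79.2

For Gamma(k, scale θ): mean = kθ, variance = kθ², so CV = 1/√k.
CV = SD/mean = 79/78.8 = 1.003, hence k = 1/CV² = 0.995.
Then θ = mean/k = 78.8/0.995 = 79.2.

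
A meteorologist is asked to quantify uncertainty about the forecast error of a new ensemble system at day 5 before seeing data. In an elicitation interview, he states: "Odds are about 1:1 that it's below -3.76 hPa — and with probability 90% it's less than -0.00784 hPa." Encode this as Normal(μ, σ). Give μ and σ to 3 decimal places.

μ = -3.760, σ = 2.928

The p-quantile of Normal(μ,σ) is μ + z_p·σ, with z_{0.5} = 0 and z_{0.9} = 1.282.
Eliminate σ: μ = (z₂·x₁ − z₁·x₂)/(z₂ − z₁) = (1.282·-3.76 − (0)·-0.00784)/1.282 = -3.760.
Then σ = (x₂ − x₁)/(z₂ − z₁) = (-0.00784 − -3.76)/1.282 = 2.928.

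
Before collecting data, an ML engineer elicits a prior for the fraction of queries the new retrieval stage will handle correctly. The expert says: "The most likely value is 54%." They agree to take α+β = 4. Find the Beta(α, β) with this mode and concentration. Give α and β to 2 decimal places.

For α,β > 1 the Beta mode is (α−1)/(α+β−2). With α+β = 4, the mode is (α−1)/2.
Set (α−1)/2 = 0.54 → α = 1 + 0.54·2 = 2.08.
β = 4 − α = 1.92.

α = 2.08, β = 1.92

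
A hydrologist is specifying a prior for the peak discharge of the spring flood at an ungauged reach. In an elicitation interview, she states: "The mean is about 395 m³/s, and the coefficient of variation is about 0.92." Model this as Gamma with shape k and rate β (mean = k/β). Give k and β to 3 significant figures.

k ≈ 1.18, β ≈ 0.00299

For Gamma(k, rate β): mean = k/β, variance = k/β², so CV = 1/√k.
CV = 0.92, hence k = 1/CV² = 1.18.
Then β = k/mean = 1.18/395 = 0.00299.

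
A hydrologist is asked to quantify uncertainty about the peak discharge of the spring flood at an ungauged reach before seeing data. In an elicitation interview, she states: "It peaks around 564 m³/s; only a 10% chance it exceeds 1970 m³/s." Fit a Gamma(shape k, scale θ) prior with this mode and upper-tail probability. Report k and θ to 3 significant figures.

Gamma(k,θ) with k>1 has mode (k−1)θ, so θ = 564/(k−1).
Need P(X < 1970) = 0.9 with θ tied to k this way. Start at k = 2, θ = 564: P(X<1970) ≈ 0.863.
Too low — raise k to concentrate. Iterating converges to k ≈ 2.2.
Then θ = 564/(2.2−1) ≈ 471.

k ≈ 2.2, θ ≈ 471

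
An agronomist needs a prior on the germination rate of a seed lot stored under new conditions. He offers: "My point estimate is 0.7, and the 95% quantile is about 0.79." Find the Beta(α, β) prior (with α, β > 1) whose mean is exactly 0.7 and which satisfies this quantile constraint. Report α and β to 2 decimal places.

With mean 0.7 fixed, write α = 0.7s, β = 0.3s where s = α+β.
Need P(θ < 0.79) = 0.95 under Beta(0.7s, 0.3s). Normal approximation: (q−m)/√(m(1−m)/s) ≈ z_{0.95} = 1.64, so s ≈ 0.7·0.3·(1.64)²/(0.79−0.7)² = 70.1.
At s = 70.1: P(θ<0.79) ≈ 0.958. Adjusting to match 0.95 gives s ≈ 63.82.
So α = 0.7·63.82 ≈ 44.67, β = 0.3·63.82 ≈ 19.14.

α ≈ 44.67, β ≈ 19.14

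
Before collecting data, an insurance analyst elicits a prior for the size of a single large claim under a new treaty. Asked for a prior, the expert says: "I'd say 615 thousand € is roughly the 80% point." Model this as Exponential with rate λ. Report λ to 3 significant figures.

P(T < 615.0) = 1 − e^(−λ·615.0) = 0.8, so λ = −ln(1−0.8)/615.0 = −ln(0.2)/615.0 = 0.00262.

λ ≈ 0.00262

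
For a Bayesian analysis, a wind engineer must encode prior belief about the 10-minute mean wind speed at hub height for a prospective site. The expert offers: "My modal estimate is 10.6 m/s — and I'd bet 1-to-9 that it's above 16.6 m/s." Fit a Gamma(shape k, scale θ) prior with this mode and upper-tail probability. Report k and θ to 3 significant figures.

Gamma(k,θ) with k>1 has mode (k−1)θ, so θ = 10.6/(k−1).
Need P(X < 16.6) = 0.9 with θ tied to k this way. Start at k = 2, θ = 10.6: P(X<16.6) ≈ 0.464.
Too low — raise k to concentrate. Iterating converges to k ≈ 10.3.
Then θ = 10.6/(10.3−1) ≈ 1.14.

k ≈ 10.3, θ ≈ 1.14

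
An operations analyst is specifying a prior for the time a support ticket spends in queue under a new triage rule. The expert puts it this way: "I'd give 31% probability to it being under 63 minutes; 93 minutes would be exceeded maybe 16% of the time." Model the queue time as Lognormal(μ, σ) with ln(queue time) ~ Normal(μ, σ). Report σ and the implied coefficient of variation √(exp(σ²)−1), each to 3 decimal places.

If T ~ Lognormal(μ,σ) then ln T ~ Normal(μ,σ), so the p-quantile of ln T is μ + z_p·σ.
ln(63) = 4.143 and ln(93) = 4.533; z_{0.31} = -0.4959, z_{0.84} = 0.9945.
σ = (4.533 − 4.143)/(0.9945 − (-0.4959)) = 0.261.
μ = 4.143 − (-0.4959)·0.261 = 4.273.
CV = √(exp(σ²)−1) = √(exp(0.0683)−1) = 0.266.

σ ≈ 0.261, CV ≈ 0.266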